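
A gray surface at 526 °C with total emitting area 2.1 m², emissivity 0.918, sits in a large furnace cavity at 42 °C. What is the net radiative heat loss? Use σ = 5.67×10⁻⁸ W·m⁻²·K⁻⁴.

Q ≈ 43500 W

Convert: 526 °C = 799 K; 42 °C = 315 K.
Q = εσA(T⁴ − T_s⁴). T⁴ − T_s⁴ = (799)⁴ − (315)⁴ = 4.08×10^11 − 9.85×10^9 = 3.98×10^11 K⁴.
Q = 0.918 × 5.67×10⁻⁸ × 2.10 × 3.98×10^11 = 43500 W.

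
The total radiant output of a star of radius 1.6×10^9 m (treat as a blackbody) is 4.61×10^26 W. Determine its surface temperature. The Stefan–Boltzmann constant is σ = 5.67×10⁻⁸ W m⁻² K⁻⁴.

T ≈ 3990 K

A = 4πr² = 4π × (1.6×10^9)² = 3.22×10^19 m².
From P = σAT⁴, T = (P / σA)^(1/4) = (4.61×10^26 / (5.67×10⁻⁸ × 3.22×10^19))^(1/4).
T = (2.53×10^14)^(1/4) = 3990 K.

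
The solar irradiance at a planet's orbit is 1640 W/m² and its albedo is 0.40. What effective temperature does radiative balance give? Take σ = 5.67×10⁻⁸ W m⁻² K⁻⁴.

T ≈ 257 K

Power absorbed = (1−a)S·πR²; power emitted = 4πR²σT⁴. Equating and cancelling πR²:
T = ((1−a)S / 4σ)^(1/4) = (984 / (4 × 5.67×10⁻⁸))^(1/4) = (4.34×10^9)^(1/4).
T = 257 K.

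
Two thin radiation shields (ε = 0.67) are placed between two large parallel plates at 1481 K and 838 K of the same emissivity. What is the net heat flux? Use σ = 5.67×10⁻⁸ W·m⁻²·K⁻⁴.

q ≈ 41100 W/m²

Each of the 3 gaps contributes resistance (2/ε − 1) = 2/0.67 − 1 = 1.985; total = 5.955.
q = σ(T₁⁴ − T₂⁴) / 5.955 = 5.67×10⁻⁸ × 4.32×10^12 / 5.955 = 41100 W/m².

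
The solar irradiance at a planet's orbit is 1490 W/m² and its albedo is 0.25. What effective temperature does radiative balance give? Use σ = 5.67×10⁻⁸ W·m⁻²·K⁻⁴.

T ≈ 265 K

Power absorbed = (1−a)S·πR²; power emitted = 4πR²σT⁴. Equating and cancelling πR²:
T = ((1−a)S / 4σ)^(1/4) = (1120 / (4 × 5.67×10⁻⁸))^(1/4) = (4.93×10^9)^(1/4).
T = 265 K.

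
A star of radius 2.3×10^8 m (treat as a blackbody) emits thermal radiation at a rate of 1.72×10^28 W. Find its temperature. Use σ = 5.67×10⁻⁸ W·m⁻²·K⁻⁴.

A = 4πr² = 4π × (2.3×10^8)² = 6.65×10^17 m².
From P = σAT⁴, T = (P / σA)^(1/4) = (1.72×10^28 / (5.67×10⁻⁸ × 6.65×10^17))^(1/4).
T = (4.56×10^17)^(1/4) = 26000 K.

T ≈ 26000 K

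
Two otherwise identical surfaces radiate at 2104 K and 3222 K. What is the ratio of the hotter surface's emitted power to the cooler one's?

ratio ≈ 5.50

P ∝ T⁴, so the ratio is (3222/2104)⁴ = (1.531)⁴ = 5.50.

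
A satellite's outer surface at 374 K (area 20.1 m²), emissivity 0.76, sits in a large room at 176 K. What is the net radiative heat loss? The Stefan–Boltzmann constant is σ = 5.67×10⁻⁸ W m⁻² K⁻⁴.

Q = εσA(T⁴ − T_s⁴). T⁴ − T_s⁴ = (374)⁴ − (176)⁴ = 1.96×10^10 − 9.60×10^8 = 1.86×10^10 K⁴.
Q = 0.76 × 5.67×10⁻⁸ × 20.1 × 1.86×10^10 = 16100 W.

Q ≈ 16100 W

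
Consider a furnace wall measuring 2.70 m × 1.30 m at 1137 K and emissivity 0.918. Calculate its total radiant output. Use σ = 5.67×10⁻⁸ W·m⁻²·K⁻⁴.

A = 2.70 × 1.30 = 3.51 m².
P = εσAT⁴ = 0.918 × 5.67×10⁻⁸ × 3.51 × (1137)⁴ = 0.918 × 5.67×10⁻⁸ × 3.51 × 1.67×10^12.
P = 3.05×10^5 W.

P ≈ 3.05×10^5 W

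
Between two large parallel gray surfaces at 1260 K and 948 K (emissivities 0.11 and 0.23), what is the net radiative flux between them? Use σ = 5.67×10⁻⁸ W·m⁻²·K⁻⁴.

For two large parallel gray plates, q = σ(T₁⁴ − T₂⁴) / (1/ε₁ + 1/ε₂ − 1).
1/ε₁ + 1/ε₂ − 1 = 1/0.11 + 1/0.23 − 1 = 12.44.
T₁⁴ − T₂⁴ = 2.52×10^12 − 8.08×10^11 = 1.71×10^12 K⁴.
q = 5.67×10⁻⁸ × 1.71×10^12 / 12.44 = 7810 W/m².

q ≈ 7810 W/m²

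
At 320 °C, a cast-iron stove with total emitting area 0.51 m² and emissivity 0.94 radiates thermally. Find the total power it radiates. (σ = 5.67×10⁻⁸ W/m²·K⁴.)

P ≈ 3360 W

320 °C = 593 K.
Stefan–Boltzmann: P = εσAT⁴ = 0.94 × 5.67×10⁻⁸ × 0.510 × (593)⁴ = 0.94 × 5.67×10⁻⁸ × 0.510 × 1.24×10^11.
P = 3360 W.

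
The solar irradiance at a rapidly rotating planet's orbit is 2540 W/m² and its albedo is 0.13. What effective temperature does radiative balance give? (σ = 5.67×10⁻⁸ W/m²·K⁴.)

T ≈ 314 K

Power absorbed = (1−a)S·πR²; power emitted = 4πR²σT⁴. Equating and cancelling πR²:
T = ((1−a)S / 4σ)^(1/4) = (2210 / (4 × 5.67×10⁻⁸))^(1/4) = (9.74×10^9)^(1/4).
T = 314 K.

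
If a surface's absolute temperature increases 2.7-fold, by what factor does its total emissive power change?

P ∝ T⁴, so the power scales as (2.7)⁴ = 53.1.

factor ≈ 53.1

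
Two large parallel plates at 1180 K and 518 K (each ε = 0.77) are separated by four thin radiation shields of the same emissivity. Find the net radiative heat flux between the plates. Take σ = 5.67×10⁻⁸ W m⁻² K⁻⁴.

Each of the 5 gaps contributes resistance (2/ε − 1) = 2/0.77 − 1 = 1.597; total = 7.987.
q = σ(T₁⁴ − T₂⁴) / 7.987 = 5.67×10⁻⁸ × 1.87×10^12 / 7.987 = 13300 W/m².

q ≈ 13300 W/m²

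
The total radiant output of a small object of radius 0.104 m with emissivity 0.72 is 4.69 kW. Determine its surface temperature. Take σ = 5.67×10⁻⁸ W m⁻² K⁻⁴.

T ≈ 959 K

A = 4πr² = 4π × (0.104)² = 0.136 m².
From P = εσAT⁴, T = (P / εσA)^(1/4) = (4690 / (0.72 × 5.67×10⁻⁸ × 0.136))^(1/4).
T = (8.45×10^11)^(1/4) = 959 K.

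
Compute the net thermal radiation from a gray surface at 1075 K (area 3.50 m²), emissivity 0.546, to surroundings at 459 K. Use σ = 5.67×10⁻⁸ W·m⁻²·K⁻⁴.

Q = εσA(T⁴ − T_s⁴). T⁴ − T_s⁴ = (1075)⁴ − (459)⁴ = 1.34×10^12 − 4.44×10^10 = 1.29×10^12 K⁴.
Q = 0.546 × 5.67×10⁻⁸ × 3.50 × 1.29×10^12 = 1.40×10^5 W.

Q ≈ 1.40×10^5 W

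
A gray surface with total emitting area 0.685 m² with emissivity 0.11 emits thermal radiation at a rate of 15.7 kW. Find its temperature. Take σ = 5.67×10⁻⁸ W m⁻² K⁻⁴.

T ≈ 1380 K

From P = εσAT⁴, T = (P / εσA)^(1/4) = (15700 / (0.11 × 5.67×10⁻⁸ × 0.685))^(1/4).
T = (3.67×10^12)^(1/4) = 1380 K.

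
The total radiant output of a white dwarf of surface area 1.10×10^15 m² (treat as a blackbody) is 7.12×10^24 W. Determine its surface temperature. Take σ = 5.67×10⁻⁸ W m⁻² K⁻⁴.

From P = σAT⁴, T = (P / σA)^(1/4) = (7.12×10^24 / (5.67×10⁻⁸ × 1.10×10^15))^(1/4).
T = (1.14×10^17)^(1/4) = 18400 K.

T ≈ 18400 K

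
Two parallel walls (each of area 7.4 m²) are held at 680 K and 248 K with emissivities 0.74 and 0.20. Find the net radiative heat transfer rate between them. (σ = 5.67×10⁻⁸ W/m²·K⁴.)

For two large parallel gray plates, q = σ(T₁⁴ − T₂⁴) / (1/ε₁ + 1/ε₂ − 1).
1/ε₁ + 1/ε₂ − 1 = 1/0.74 + 1/0.20 − 1 = 5.351.
T₁⁴ − T₂⁴ = 2.14×10^11 − 3.78×10^9 = 2.10×10^11 K⁴.
q = 5.67×10⁻⁸ × 2.10×10^11 / 5.351 = 2230 W/m².
Q = q·A = 2230 × 7.4 = 16500 W.

Q ≈ 16500 W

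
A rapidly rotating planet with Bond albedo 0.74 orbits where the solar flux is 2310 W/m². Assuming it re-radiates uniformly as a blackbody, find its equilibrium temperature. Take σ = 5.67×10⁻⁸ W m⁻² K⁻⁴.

T ≈ 227 K

Power absorbed = (1−a)S·πR²; power emitted = 4πR²σT⁴. Equating and cancelling πR²:
T = ((1−a)S / 4σ)^(1/4) = (601 / (4 × 5.67×10⁻⁸))^(1/4) = (2.65×10^9)^(1/4).
T = 227 K.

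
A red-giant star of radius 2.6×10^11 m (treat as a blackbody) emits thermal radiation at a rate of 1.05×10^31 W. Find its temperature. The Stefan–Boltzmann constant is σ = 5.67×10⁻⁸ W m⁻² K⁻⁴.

A = 4πr² = 4π × (2.6×10^11)² = 8.49×10^23 m².
From P = σAT⁴, T = (P / σA)^(1/4) = (1.05×10^31 / (5.67×10⁻⁸ × 8.49×10^23))^(1/4).
T = (2.18×10^14)^(1/4) = 3840 K.

T ≈ 3840 K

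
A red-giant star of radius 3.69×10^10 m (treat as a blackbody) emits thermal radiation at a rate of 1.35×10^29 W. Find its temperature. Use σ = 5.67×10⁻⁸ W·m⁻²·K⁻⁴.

A = 4πr² = 4π × (3.69×10^10)² = 1.71×10^22 m².
From P = σAT⁴, T = (P / σA)^(1/4) = (1.35×10^29 / (5.67×10⁻⁸ × 1.71×10^22))^(1/4).
T = (1.39×10^14)^(1/4) = 3430 K.

T ≈ 3430 K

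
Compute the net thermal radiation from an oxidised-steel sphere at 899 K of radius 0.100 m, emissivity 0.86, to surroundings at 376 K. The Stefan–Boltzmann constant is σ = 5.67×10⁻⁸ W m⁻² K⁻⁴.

A = 4πr² = 4π × (0.100)² = 0.126 m².
Q = εσA(T⁴ − T_s⁴). T⁴ − T_s⁴ = (899)⁴ − (376)⁴ = 6.53×10^11 − 2.00×10^10 = 6.33×10^11 K⁴.
Q = 0.86 × 5.67×10⁻⁸ × 0.126 × 6.33×10^11 = 3880 W.

Q ≈ 3880 W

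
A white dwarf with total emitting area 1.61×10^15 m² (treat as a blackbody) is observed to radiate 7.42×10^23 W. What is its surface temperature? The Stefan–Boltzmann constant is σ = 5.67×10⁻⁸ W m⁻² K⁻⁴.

From P = σAT⁴, T = (P / σA)^(1/4) = (7.42×10^23 / (5.67×10⁻⁸ × 1.61×10^15))^(1/4).
T = (8.13×10^15)^(1/4) = 9500 K.

T ≈ 9500 K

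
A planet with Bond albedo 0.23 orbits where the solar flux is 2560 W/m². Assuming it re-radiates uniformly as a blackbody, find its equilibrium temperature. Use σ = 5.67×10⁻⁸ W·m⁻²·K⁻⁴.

T ≈ 305 K

Power absorbed = (1−a)S·πR²; power emitted = 4πR²σT⁴. Equating and cancelling πR²:
T = ((1−a)S / 4σ)^(1/4) = (1970 / (4 × 5.67×10⁻⁸))^(1/4) = (8.69×10^9)^(1/4).
T = 305 K.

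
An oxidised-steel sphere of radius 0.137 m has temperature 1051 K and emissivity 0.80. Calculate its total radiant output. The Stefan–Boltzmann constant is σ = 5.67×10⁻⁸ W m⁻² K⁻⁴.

A = 4πr² = 4π × (0.137)² = 0.236 m².
P = εσAT⁴ = 0.80 × 5.67×10⁻⁸ × 0.236 × (1051)⁴ = 0.80 × 5.67×10⁻⁸ × 0.236 × 1.22×10^12.
P = 13100 W.

P ≈ 13100 W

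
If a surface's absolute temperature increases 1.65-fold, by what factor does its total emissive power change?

P ∝ T⁴, so the power scales as (1.65)⁴ = 7.41.

factor ≈ 7.41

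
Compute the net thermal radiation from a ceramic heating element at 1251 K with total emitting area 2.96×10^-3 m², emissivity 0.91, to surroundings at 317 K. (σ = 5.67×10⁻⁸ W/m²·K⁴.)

Q = εσA(T⁴ − T_s⁴). T⁴ − T_s⁴ = (1251)⁴ − (317)⁴ = 2.45×10^12 − 1.01×10^10 = 2.44×10^12 K⁴.
Q = 0.91 × 5.67×10⁻⁸ × 2.96×10^-3 × 2.44×10^12 = 373 W.

Q ≈ 373 W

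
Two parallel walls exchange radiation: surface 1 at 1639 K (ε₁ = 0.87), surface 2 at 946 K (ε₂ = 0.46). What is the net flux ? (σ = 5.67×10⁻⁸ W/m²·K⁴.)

For two large parallel gray plates, q = σ(T₁⁴ − T₂⁴) / (1/ε₁ + 1/ε₂ − 1).
1/ε₁ + 1/ε₂ − 1 = 1/0.87 + 1/0.46 − 1 = 2.323.
T₁⁴ − T₂⁴ = 7.22×10^12 − 8.01×10^11 = 6.42×10^12 K⁴.
q = 5.67×10⁻⁸ × 6.42×10^12 / 2.323 = 1.57×10^5 W/m².

q ≈ 1.57×10^5 W/m²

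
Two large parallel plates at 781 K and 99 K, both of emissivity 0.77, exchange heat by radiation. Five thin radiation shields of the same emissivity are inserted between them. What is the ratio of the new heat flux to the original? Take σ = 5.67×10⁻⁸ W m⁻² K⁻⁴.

With N identical shields there are N+1 = 6 gaps in series, each with the same radiative resistance, so the flux falls to 1/(N+1) of its unshielded value.

ratio ≈ 0.167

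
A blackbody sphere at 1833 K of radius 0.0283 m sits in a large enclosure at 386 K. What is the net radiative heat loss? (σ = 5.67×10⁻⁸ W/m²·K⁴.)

A = 4πr² = 4π × (0.0283)² = 0.0101 m².
Q = σA(T⁴ − T_s⁴). T⁴ − T_s⁴ = (1833)⁴ − (386)⁴ = 1.13×10^13 − 2.22×10^10 = 1.13×10^13 K⁴.
Q = 5.67×10⁻⁸ × 0.0101 × 1.13×10^13 = 6430 W.

Q ≈ 6430 W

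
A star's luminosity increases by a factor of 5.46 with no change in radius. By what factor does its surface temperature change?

factor ≈ 1.53

P ∝ T⁴ ⇒ T ∝ P^(1/4), so T scales by (5.46)^(1/4) = 1.53.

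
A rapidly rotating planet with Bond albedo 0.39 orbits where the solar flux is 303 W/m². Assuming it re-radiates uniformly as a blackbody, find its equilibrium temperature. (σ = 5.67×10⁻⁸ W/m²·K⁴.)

Power absorbed = (1−a)S·πR²; power emitted = 4πR²σT⁴. Equating and cancelling πR²:
T = ((1−a)S / 4σ)^(1/4) = (185 / (4 × 5.67×10⁻⁸))^(1/4) = (8.15×10^8)^(1/4).
T = 169 K.

T ≈ 169 K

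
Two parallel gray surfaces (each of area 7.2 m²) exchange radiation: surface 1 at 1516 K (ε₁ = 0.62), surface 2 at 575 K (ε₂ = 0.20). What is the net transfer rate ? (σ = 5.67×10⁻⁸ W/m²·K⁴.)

Q ≈ 3.76×10^5 W

For two large parallel gray plates, q = σ(T₁⁴ − T₂⁴) / (1/ε₁ + 1/ε₂ − 1).
1/ε₁ + 1/ε₂ − 1 = 1/0.62 + 1/0.20 − 1 = 5.613.
T₁⁴ − T₂⁴ = 5.28×10^12 − 1.09×10^11 = 5.17×10^12 K⁴.
q = 5.67×10⁻⁸ × 5.17×10^12 / 5.613 = 52300 W/m².
Q = q·A = 52300 × 7.2 = 3.76×10^5 W.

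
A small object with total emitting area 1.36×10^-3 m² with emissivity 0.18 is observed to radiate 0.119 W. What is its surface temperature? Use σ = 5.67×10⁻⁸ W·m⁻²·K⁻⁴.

From P = εσAT⁴, T = (P / εσA)^(1/4) = (0.119 / (0.18 × 5.67×10⁻⁸ × 1.36×10^-3))^(1/4).
T = (8.57×10^9)^(1/4) = 304 K.

T ≈ 304 K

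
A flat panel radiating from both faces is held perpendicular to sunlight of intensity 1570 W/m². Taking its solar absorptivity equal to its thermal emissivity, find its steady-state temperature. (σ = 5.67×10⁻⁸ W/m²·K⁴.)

T ≈ 343 K

Absorbed flux αS = emitted flux 2εσT⁴ per unit area; with α = ε this gives T = (S/2σ)^(1/4).
T = (1570 / (2 × 5.67×10⁻⁸))^(1/4) = (1.38×10^10)^(1/4).
T = 343 K.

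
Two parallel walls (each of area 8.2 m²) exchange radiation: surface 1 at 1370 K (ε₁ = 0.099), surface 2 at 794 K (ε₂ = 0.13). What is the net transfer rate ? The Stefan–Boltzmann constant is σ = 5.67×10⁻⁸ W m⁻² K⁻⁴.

For two large parallel gray plates, q = σ(T₁⁴ − T₂⁴) / (1/ε₁ + 1/ε₂ − 1).
1/ε₁ + 1/ε₂ − 1 = 1/0.099 + 1/0.13 − 1 = 16.79.
T₁⁴ − T₂⁴ = 3.52×10^12 − 3.97×10^11 = 3.13×10^12 K⁴.
q = 5.67×10⁻⁸ × 3.13×10^12 / 16.79 = 10600 W/m².
Q = q·A = 10600 × 8.2 = 86500 W.

Q ≈ 86500 W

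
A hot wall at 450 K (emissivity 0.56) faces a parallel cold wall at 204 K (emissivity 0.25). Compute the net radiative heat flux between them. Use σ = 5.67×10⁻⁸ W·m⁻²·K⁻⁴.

q ≈ 465 W/m²

For two large parallel gray plates, q = σ(T₁⁴ − T₂⁴) / (1/ε₁ + 1/ε₂ − 1).
1/ε₁ + 1/ε₂ − 1 = 1/0.56 + 1/0.25 − 1 = 4.786.
T₁⁴ − T₂⁴ = 4.10×10^10 − 1.73×10^9 = 3.93×10^10 K⁴.
q = 5.67×10⁻⁸ × 3.93×10^10 / 4.786 = 465 W/m².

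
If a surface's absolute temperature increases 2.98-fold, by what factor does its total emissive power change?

P ∝ T⁴, so the power scales as (2.98)⁴ = 78.9.

factor ≈ 78.9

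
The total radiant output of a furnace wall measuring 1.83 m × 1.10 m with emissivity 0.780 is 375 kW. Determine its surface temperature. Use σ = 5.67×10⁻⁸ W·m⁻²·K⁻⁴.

T ≈ 1430 K

A = 1.83 × 1.10 = 2.01 m².
From P = εσAT⁴, T = (P / εσA)^(1/4) = (3.75×10^5 / (0.780 × 5.67×10⁻⁸ × 2.01))^(1/4).
T = (4.21×10^12)^(1/4) = 1430 K.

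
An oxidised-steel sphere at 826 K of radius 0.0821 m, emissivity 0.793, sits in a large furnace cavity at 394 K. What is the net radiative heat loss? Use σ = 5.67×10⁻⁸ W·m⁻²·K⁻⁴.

A = 4πr² = 4π × (0.0821)² = 0.0847 m².
Q = εσA(T⁴ − T_s⁴). T⁴ − T_s⁴ = (826)⁴ − (394)⁴ = 4.66×10^11 − 2.41×10^10 = 4.41×10^11 K⁴.
Q = 0.793 × 5.67×10⁻⁸ × 0.0847 × 4.41×10^11 = 1680 W.

Q ≈ 1680 W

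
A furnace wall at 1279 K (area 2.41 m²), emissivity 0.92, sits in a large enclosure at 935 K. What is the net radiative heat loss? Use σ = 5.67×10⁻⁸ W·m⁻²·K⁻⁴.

Q = εσA(T⁴ − T_s⁴). T⁴ − T_s⁴ = (1279)⁴ − (935)⁴ = 2.68×10^12 − 7.64×10^11 = 1.91×10^12 K⁴.
Q = 0.92 × 5.67×10⁻⁸ × 2.41 × 1.91×10^12 = 2.40×10^5 W.

Q ≈ 2.40×10^5 W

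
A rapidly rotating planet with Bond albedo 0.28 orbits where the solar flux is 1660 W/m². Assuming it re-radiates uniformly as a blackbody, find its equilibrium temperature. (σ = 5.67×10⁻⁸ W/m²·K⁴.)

Power absorbed = (1−a)S·πR²; power emitted = 4πR²σT⁴. Equating and cancelling πR²:
T = ((1−a)S / 4σ)^(1/4) = (1200 / (4 × 5.67×10⁻⁸))^(1/4) = (5.27×10^9)^(1/4).
T = 269 K.

T ≈ 269 K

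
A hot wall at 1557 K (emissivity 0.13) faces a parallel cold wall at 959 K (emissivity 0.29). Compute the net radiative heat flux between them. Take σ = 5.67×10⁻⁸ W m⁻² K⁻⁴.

For two large parallel gray plates, q = σ(T₁⁴ − T₂⁴) / (1/ε₁ + 1/ε₂ − 1).
1/ε₁ + 1/ε₂ − 1 = 1/0.13 + 1/0.29 − 1 = 10.14.
T₁⁴ − T₂⁴ = 5.88×10^12 − 8.46×10^11 = 5.03×10^12 K⁴.
q = 5.67×10⁻⁸ × 5.03×10^12 / 10.14 = 28100 W/m².

q ≈ 28100 W/m²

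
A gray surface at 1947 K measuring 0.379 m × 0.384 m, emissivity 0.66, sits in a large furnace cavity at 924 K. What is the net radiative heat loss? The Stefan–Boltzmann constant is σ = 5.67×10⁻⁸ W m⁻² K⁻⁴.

Q ≈ 74300 W

A = 0.379 × 0.384 = 0.146 m².
Q = εσA(T⁴ − T_s⁴). T⁴ − T_s⁴ = (1947)⁴ − (924)⁴ = 1.44×10^13 − 7.29×10^11 = 1.36×10^13 K⁴.
Q = 0.66 × 5.67×10⁻⁸ × 0.146 × 1.36×10^13 = 74300 W.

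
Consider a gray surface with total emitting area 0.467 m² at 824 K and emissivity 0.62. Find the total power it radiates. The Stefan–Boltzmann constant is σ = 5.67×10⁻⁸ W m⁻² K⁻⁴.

P ≈ 7570 W

Stefan–Boltzmann: P = εσAT⁴ = 0.62 × 5.67×10⁻⁸ × 0.467 × (824)⁴ = 0.62 × 5.67×10⁻⁸ × 0.467 × 4.61×10^11.
P = 7570 W.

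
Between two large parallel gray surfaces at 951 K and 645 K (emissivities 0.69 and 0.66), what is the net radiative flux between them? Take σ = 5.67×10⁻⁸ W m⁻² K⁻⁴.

For two large parallel gray plates, q = σ(T₁⁴ − T₂⁴) / (1/ε₁ + 1/ε₂ − 1).
1/ε₁ + 1/ε₂ − 1 = 1/0.69 + 1/0.66 − 1 = 1.964.
T₁⁴ − T₂⁴ = 8.18×10^11 − 1.73×10^11 = 6.45×10^11 K⁴.
q = 5.67×10⁻⁸ × 6.45×10^11 / 1.964 = 18600 W/m².

q ≈ 18600 W/m²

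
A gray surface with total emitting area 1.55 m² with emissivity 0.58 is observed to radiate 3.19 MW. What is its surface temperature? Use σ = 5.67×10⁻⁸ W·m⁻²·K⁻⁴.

T ≈ 2810 K

From P = εσAT⁴, T = (P / εσA)^(1/4) = (3.19×10^6 / (0.58 × 5.67×10⁻⁸ × 1.55))^(1/4).
T = (6.26×10^13)^(1/4) = 2810 K.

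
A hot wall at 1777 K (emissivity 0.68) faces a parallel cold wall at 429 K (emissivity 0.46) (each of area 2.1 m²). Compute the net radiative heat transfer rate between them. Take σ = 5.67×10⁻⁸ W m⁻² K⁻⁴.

Q ≈ 4.47×10^5 W

For two large parallel gray plates, q = σ(T₁⁴ − T₂⁴) / (1/ε₁ + 1/ε₂ − 1).
1/ε₁ + 1/ε₂ − 1 = 1/0.68 + 1/0.46 − 1 = 2.645.
T₁⁴ − T₂⁴ = 9.97×10^12 − 3.39×10^10 = 9.94×10^12 K⁴.
q = 5.67×10⁻⁸ × 9.94×10^12 / 2.645 = 2.13×10^5 W/m².
Q = q·A = 2.13×10^5 × 2.1 = 4.47×10^5 W.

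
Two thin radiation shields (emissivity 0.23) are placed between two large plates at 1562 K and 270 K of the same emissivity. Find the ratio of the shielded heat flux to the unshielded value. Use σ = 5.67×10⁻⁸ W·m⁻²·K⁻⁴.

ratio ≈ 0.333

With N identical shields there are N+1 = 3 gaps in series, each with the same radiative resistance, so the flux falls to 1/(N+1) of its unshielded value.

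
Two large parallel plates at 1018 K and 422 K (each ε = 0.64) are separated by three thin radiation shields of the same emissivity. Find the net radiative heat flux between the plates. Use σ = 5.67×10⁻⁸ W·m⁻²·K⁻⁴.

q ≈ 6950 W/m²

Each of the 4 gaps contributes resistance (2/ε − 1) = 2/0.64 − 1 = 2.125; total = 8.500.
q = σ(T₁⁴ − T₂⁴) / 8.500 = 5.67×10⁻⁸ × 1.04×10^12 / 8.500 = 6950 W/m².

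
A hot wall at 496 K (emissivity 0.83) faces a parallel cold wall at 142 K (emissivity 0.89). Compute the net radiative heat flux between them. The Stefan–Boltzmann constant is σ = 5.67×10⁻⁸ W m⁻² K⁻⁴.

For two large parallel gray plates, q = σ(T₁⁴ − T₂⁴) / (1/ε₁ + 1/ε₂ − 1).
1/ε₁ + 1/ε₂ − 1 = 1/0.83 + 1/0.89 − 1 = 1.328.
T₁⁴ − T₂⁴ = 6.05×10^10 − 4.07×10^8 = 6.01×10^10 K⁴.
q = 5.67×10⁻⁸ × 6.01×10^10 / 1.328 = 2570 W/m².

q ≈ 2570 W/m²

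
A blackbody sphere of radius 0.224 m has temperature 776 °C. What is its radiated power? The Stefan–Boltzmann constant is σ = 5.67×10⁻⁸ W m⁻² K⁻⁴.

P ≈ 43300 W

A = 4πr² = 4π × (0.224)² = 0.631 m².
776 °C = 1049 K.
P = σAT⁴ = 5.67×10⁻⁸ × 0.631 × (1049)⁴ = 5.67×10⁻⁸ × 0.631 × 1.21×10^12.
P = 43300 W.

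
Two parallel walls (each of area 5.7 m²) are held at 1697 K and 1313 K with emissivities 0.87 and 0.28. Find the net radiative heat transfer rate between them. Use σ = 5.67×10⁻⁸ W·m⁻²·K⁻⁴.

Q ≈ 4.62×10^5 W

For two large parallel gray plates, q = σ(T₁⁴ − T₂⁴) / (1/ε₁ + 1/ε₂ − 1).
1/ε₁ + 1/ε₂ − 1 = 1/0.87 + 1/0.28 − 1 = 3.721.
T₁⁴ − T₂⁴ = 8.29×10^12 − 2.97×10^12 = 5.32×10^12 K⁴.
q = 5.67×10⁻⁸ × 5.32×10^12 / 3.721 = 81100 W/m².
Q = q·A = 81100 × 5.7 = 4.62×10^5 W.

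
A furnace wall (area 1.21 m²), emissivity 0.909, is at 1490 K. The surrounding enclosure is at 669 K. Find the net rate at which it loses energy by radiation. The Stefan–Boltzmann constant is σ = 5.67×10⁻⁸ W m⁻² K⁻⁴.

Q = εσA(T⁴ − T_s⁴). T⁴ − T_s⁴ = (1490)⁴ − (669)⁴ = 4.93×10^12 − 2.00×10^11 = 4.73×10^12 K⁴.
Q = 0.909 × 5.67×10⁻⁸ × 1.21 × 4.73×10^12 = 2.95×10^5 W.

Q ≈ 2.95×10^5 W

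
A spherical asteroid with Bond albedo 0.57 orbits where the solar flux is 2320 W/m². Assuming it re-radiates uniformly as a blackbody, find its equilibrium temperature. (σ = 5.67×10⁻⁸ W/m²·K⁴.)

Power absorbed = (1−a)S·πR²; power emitted = 4πR²σT⁴. Equating and cancelling πR²:
T = ((1−a)S / 4σ)^(1/4) = (998 / (4 × 5.67×10⁻⁸))^(1/4) = (4.40×10^9)^(1/4).
T = 258 K.

T ≈ 258 K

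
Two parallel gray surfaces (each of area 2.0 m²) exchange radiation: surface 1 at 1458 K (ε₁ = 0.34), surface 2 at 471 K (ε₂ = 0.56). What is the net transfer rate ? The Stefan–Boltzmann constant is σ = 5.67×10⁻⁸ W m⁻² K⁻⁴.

For two large parallel gray plates, q = σ(T₁⁴ − T₂⁴) / (1/ε₁ + 1/ε₂ − 1).
1/ε₁ + 1/ε₂ − 1 = 1/0.34 + 1/0.56 − 1 = 3.727.
T₁⁴ − T₂⁴ = 4.52×10^12 − 4.92×10^10 = 4.47×10^12 K⁴.
q = 5.67×10⁻⁸ × 4.47×10^12 / 3.727 = 68000 W/m².
Q = q·A = 68000 × 2.0 = 1.36×10^5 W.

Q ≈ 1.36×10^5 W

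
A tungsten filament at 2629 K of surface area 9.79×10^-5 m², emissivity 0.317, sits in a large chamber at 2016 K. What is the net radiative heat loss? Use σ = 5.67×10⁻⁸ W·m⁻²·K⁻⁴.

Q = εσA(T⁴ − T_s⁴). T⁴ − T_s⁴ = (2629)⁴ − (2016)⁴ = 4.78×10^13 − 1.65×10^13 = 3.13×10^13 K⁴.
Q = 0.317 × 5.67×10⁻⁸ × 9.79×10^-5 × 3.13×10^13 = 55.0 W.

Q ≈ 55.0 W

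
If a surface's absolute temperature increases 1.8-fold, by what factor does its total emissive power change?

factor ≈ 10.5

P ∝ T⁴, so the power scales as (1.8)⁴ = 10.5.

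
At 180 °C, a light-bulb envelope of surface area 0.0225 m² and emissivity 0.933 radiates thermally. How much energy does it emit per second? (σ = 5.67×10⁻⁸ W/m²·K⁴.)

180 °C = 453 K.
Stefan–Boltzmann: P = εσAT⁴ = 0.933 × 5.67×10⁻⁸ × 0.0225 × (453)⁴ = 0.933 × 5.67×10⁻⁸ × 0.0225 × 4.21×10^10.
P = 50.1 W.

P ≈ 50.1 W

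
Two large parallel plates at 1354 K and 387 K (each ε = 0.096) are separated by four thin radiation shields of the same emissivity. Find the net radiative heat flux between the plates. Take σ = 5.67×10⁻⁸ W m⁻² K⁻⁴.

Each of the 5 gaps contributes resistance (2/ε − 1) = 2/0.096 − 1 = 19.83; total = 99.17.
q = σ(T₁⁴ − T₂⁴) / 99.17 = 5.67×10⁻⁸ × 3.34×10^12 / 99.17 = 1910 W/m².

q ≈ 1910 W/m²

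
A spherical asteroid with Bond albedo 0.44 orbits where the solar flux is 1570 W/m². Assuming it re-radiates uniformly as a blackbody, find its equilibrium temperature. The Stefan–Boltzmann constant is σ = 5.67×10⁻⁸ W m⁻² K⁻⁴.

Power absorbed = (1−a)S·πR²; power emitted = 4πR²σT⁴. Equating and cancelling πR²:
T = ((1−a)S / 4σ)^(1/4) = (879 / (4 × 5.67×10⁻⁸))^(1/4) = (3.88×10^9)^(1/4).
T = 250 K.

T ≈ 250 K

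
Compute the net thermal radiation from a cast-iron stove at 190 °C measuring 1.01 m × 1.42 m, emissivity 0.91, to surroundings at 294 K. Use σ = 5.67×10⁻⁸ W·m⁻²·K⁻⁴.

A = 1.01 × 1.42 = 1.43 m².
Convert: 190 °C = 463 K.
Q = εσA(T⁴ − T_s⁴). T⁴ − T_s⁴ = (463)⁴ − (294)⁴ = 4.60×10^10 − 7.47×10^9 = 3.85×10^10 K⁴.
Q = 0.91 × 5.67×10⁻⁸ × 1.43 × 3.85×10^10 = 2850 W.

Q ≈ 2850 W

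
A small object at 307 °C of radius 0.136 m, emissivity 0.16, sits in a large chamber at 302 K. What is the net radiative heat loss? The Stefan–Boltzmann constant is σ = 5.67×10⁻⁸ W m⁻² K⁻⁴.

A = 4πr² = 4π × (0.136)² = 0.232 m².
Convert: 307 °C = 580 K.
Q = εσA(T⁴ − T_s⁴). T⁴ − T_s⁴ = (580)⁴ − (302)⁴ = 1.13×10^11 − 8.32×10^9 = 1.05×10^11 K⁴.
Q = 0.16 × 5.67×10⁻⁸ × 0.232 × 1.05×10^11 = 221 W.

Q ≈ 221 W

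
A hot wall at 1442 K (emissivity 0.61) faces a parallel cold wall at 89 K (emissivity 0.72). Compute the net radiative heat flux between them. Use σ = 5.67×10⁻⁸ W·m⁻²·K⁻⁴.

q ≈ 1.21×10^5 W/m²

For two large parallel gray plates, q = σ(T₁⁴ − T₂⁴) / (1/ε₁ + 1/ε₂ − 1).
1/ε₁ + 1/ε₂ − 1 = 1/0.61 + 1/0.72 − 1 = 2.028.
T₁⁴ − T₂⁴ = 4.32×10^12 − 6.27×10^7 = 4.32×10^12 K⁴.
q = 5.67×10⁻⁸ × 4.32×10^12 / 2.028 = 1.21×10^5 W/m².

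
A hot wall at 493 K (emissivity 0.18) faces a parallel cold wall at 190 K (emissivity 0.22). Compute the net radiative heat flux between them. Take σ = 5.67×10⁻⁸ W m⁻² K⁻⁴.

q ≈ 360 W/m²

For two large parallel gray plates, q = σ(T₁⁴ − T₂⁴) / (1/ε₁ + 1/ε₂ − 1).
1/ε₁ + 1/ε₂ − 1 = 1/0.18 + 1/0.22 − 1 = 9.101.
T₁⁴ − T₂⁴ = 5.91×10^10 − 1.30×10^9 = 5.78×10^10 K⁴.
q = 5.67×10⁻⁸ × 5.78×10^10 / 9.101 = 360 W/m².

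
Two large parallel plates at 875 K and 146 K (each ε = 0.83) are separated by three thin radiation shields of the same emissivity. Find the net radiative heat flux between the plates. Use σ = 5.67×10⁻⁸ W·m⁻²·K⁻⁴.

q ≈ 5890 W/m²

Each of the 4 gaps contributes resistance (2/ε − 1) = 2/0.83 − 1 = 1.410; total = 5.639.
q = σ(T₁⁴ − T₂⁴) / 5.639 = 5.67×10⁻⁸ × 5.86×10^11 / 5.639 = 5890 W/m².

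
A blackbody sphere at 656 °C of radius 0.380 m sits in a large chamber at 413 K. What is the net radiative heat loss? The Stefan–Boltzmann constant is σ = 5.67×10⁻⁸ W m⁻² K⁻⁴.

A = 4πr² = 4π × (0.380)² = 1.81 m².
Convert: 656 °C = 929 K.
Q = σA(T⁴ − T_s⁴). T⁴ − T_s⁴ = (929)⁴ − (413)⁴ = 7.45×10^11 − 2.91×10^10 = 7.16×10^11 K⁴.
Q = 5.67×10⁻⁸ × 1.81 × 7.16×10^11 = 73600 W.

Q ≈ 73600 W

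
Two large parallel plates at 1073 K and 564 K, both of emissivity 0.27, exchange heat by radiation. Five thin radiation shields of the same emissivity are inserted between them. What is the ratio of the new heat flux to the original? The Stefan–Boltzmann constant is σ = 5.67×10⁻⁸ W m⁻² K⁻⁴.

ratio ≈ 0.167

With N identical shields there are N+1 = 6 gaps in series, each with the same radiative resistance, so the flux falls to 1/(N+1) of its unshielded value.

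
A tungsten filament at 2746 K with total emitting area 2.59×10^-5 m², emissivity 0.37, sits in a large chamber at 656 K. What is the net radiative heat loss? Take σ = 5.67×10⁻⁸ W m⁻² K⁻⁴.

Q ≈ 30.8 W

Q = εσA(T⁴ − T_s⁴). T⁴ − T_s⁴ = (2746)⁴ − (656)⁴ = 5.69×10^13 − 1.85×10^11 = 5.67×10^13 K⁴.
Q = 0.37 × 5.67×10⁻⁸ × 2.59×10^-5 × 5.67×10^13 = 30.8 W.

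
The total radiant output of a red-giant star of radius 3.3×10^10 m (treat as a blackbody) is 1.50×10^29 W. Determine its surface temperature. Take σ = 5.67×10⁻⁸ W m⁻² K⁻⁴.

T ≈ 3730 K

A = 4πr² = 4π × (3.3×10^10)² = 1.37×10^22 m².
From P = σAT⁴, T = (P / σA)^(1/4) = (1.50×10^29 / (5.67×10⁻⁸ × 1.37×10^22))^(1/4).
T = (1.93×10^14)^(1/4) = 3730 K.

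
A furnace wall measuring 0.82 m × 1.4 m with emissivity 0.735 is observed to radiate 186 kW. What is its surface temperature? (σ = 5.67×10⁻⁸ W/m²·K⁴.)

A = 0.82 × 1.4 = 1.15 m².
From P = εσAT⁴, T = (P / εσA)^(1/4) = (1.86×10^5 / (0.735 × 5.67×10⁻⁸ × 1.15))^(1/4).
T = (3.89×10^12)^(1/4) = 1400 K.

T ≈ 1400 K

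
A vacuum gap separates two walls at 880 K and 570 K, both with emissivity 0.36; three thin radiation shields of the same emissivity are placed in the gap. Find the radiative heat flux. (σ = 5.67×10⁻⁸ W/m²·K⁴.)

q ≈ 1540 W/m²

Each of the 4 gaps contributes resistance (2/ε − 1) = 2/0.36 − 1 = 4.556; total = 18.22.
q = σ(T₁⁴ − T₂⁴) / 18.22 = 5.67×10⁻⁸ × 4.94×10^11 / 18.22 = 1540 W/m².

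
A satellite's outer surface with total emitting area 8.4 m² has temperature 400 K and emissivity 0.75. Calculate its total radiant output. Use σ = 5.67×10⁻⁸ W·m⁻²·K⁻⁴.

P = εσAT⁴ = 0.75 × 5.67×10⁻⁸ × 8.40 × (400)⁴ = 0.75 × 5.67×10⁻⁸ × 8.40 × 2.56×10^10.
P = 9140 W.

P ≈ 9140 W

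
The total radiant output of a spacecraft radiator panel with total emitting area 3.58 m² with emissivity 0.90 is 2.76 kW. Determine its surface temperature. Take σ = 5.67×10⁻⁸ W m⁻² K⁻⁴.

From P = εσAT⁴, T = (P / εσA)^(1/4) = (2760 / (0.90 × 5.67×10⁻⁸ × 3.58))^(1/4).
T = (1.51×10^10)^(1/4) = 351 K.

T ≈ 351 K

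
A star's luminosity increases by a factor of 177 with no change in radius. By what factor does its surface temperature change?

factor ≈ 3.65

P ∝ T⁴ ⇒ T ∝ P^(1/4), so T scales by (177)^(1/4) = 3.65.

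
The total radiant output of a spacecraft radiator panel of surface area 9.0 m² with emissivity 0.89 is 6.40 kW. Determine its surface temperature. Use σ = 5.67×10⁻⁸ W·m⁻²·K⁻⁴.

From P = εσAT⁴, T = (P / εσA)^(1/4) = (6400 / (0.89 × 5.67×10⁻⁸ × 9.00))^(1/4).
T = (1.41×10^10)^(1/4) = 345 K.

T ≈ 345 K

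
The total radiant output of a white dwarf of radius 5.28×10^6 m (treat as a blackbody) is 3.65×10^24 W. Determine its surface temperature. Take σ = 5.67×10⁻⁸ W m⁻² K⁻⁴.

A = 4πr² = 4π × (5.28×10^6)² = 3.50×10^14 m².
From P = σAT⁴, T = (P / σA)^(1/4) = (3.65×10^24 / (5.67×10⁻⁸ × 3.50×10^14))^(1/4).
T = (1.84×10^17)^(1/4) = 20700 K.

T ≈ 20700 K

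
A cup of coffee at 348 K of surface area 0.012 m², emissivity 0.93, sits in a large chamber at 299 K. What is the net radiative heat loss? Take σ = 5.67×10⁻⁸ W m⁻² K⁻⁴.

Q = εσA(T⁴ − T_s⁴). T⁴ − T_s⁴ = (348)⁴ − (299)⁴ = 1.47×10^10 − 7.99×10^9 = 6.67×10^9 K⁴.
Q = 0.93 × 5.67×10⁻⁸ × 0.0120 × 6.67×10^9 = 4.22 W.

Q ≈ 4.22 W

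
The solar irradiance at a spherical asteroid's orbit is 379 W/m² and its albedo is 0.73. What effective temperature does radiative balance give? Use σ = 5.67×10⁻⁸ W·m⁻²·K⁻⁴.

T ≈ 146 K

Power absorbed = (1−a)S·πR²; power emitted = 4πR²σT⁴. Equating and cancelling πR²:
T = ((1−a)S / 4σ)^(1/4) = (102 / (4 × 5.67×10⁻⁸))^(1/4) = (4.51×10^8)^(1/4).
T = 146 K.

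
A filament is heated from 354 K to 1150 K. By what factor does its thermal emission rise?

P ∝ T⁴, so the ratio is (1150/354)⁴ = (3.249)⁴ = 111.

ratio ≈ 111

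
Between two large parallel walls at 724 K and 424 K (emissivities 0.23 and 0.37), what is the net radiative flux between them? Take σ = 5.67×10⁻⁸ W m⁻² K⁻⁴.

q ≈ 2270 W/m²

For two large parallel gray plates, q = σ(T₁⁴ − T₂⁴) / (1/ε₁ + 1/ε₂ − 1).
1/ε₁ + 1/ε₂ − 1 = 1/0.23 + 1/0.37 − 1 = 6.051.
T₁⁴ − T₂⁴ = 2.75×10^11 − 3.23×10^10 = 2.42×10^11 K⁴.
q = 5.67×10⁻⁸ × 2.42×10^11 / 6.051 = 2270 W/m².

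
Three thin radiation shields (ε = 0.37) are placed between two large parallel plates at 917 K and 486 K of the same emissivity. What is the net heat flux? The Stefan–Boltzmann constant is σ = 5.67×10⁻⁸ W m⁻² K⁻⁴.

Each of the 4 gaps contributes resistance (2/ε − 1) = 2/0.37 − 1 = 4.405; total = 17.62.
q = σ(T₁⁴ − T₂⁴) / 17.62 = 5.67×10⁻⁸ × 6.51×10^11 / 17.62 = 2100 W/m².

q ≈ 2100 W/m²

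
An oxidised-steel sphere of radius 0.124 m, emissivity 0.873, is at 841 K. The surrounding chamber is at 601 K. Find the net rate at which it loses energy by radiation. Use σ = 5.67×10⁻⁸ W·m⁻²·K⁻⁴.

Q ≈ 3540 W

A = 4πr² = 4π × (0.124)² = 0.193 m².
Q = εσA(T⁴ − T_s⁴). T⁴ − T_s⁴ = (841)⁴ − (601)⁴ = 5.00×10^11 − 1.30×10^11 = 3.70×10^11 K⁴.
Q = 0.873 × 5.67×10⁻⁸ × 0.193 × 3.70×10^11 = 3540 W.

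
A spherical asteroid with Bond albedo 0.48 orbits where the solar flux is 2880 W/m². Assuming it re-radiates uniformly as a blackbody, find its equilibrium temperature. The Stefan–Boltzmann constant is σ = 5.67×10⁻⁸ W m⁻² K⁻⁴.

T ≈ 285 K

Power absorbed = (1−a)S·πR²; power emitted = 4πR²σT⁴. Equating and cancelling πR²:
T = ((1−a)S / 4σ)^(1/4) = (1500 / (4 × 5.67×10⁻⁸))^(1/4) = (6.60×10^9)^(1/4).
T = 285 K.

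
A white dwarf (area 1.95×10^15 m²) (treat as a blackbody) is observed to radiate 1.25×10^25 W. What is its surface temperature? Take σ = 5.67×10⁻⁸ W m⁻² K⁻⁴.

T ≈ 18300 K

From P = σAT⁴, T = (P / σA)^(1/4) = (1.25×10^25 / (5.67×10⁻⁸ × 1.95×10^15))^(1/4).
T = (1.13×10^17)^(1/4) = 18300 K.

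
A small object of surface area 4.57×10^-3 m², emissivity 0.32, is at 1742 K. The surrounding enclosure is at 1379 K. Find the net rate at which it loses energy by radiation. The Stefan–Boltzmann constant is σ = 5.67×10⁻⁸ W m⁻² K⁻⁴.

Q = εσA(T⁴ − T_s⁴). T⁴ − T_s⁴ = (1742)⁴ − (1379)⁴ = 9.21×10^12 − 3.62×10^12 = 5.59×10^12 K⁴.
Q = 0.32 × 5.67×10⁻⁸ × 4.57×10^-3 × 5.59×10^12 = 464 W.

Q ≈ 464 W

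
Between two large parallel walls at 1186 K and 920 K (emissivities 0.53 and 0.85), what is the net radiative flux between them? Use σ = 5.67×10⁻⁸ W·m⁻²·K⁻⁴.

For two large parallel gray plates, q = σ(T₁⁴ − T₂⁴) / (1/ε₁ + 1/ε₂ − 1).
1/ε₁ + 1/ε₂ − 1 = 1/0.53 + 1/0.85 − 1 = 2.063.
T₁⁴ − T₂⁴ = 1.98×10^12 − 7.16×10^11 = 1.26×10^12 K⁴.
q = 5.67×10⁻⁸ × 1.26×10^12 / 2.063 = 34700 W/m².

q ≈ 34700 W/m²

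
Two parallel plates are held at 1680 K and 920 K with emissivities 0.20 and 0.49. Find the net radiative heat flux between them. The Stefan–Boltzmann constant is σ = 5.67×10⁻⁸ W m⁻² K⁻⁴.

For two large parallel gray plates, q = σ(T₁⁴ − T₂⁴) / (1/ε₁ + 1/ε₂ − 1).
1/ε₁ + 1/ε₂ − 1 = 1/0.20 + 1/0.49 − 1 = 6.041.
T₁⁴ − T₂⁴ = 7.97×10^12 − 7.16×10^11 = 7.25×10^12 K⁴.
q = 5.67×10⁻⁸ × 7.25×10^12 / 6.041 = 68000 W/m².

q ≈ 68000 W/m²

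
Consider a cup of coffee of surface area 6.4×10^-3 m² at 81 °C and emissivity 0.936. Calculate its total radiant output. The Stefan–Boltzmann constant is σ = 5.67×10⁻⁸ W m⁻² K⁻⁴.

81 °C = 354 K.
Stefan–Boltzmann: P = εσAT⁴ = 0.936 × 5.67×10⁻⁸ × 6.40×10^-3 × (354)⁴ = 0.936 × 5.67×10⁻⁸ × 6.40×10^-3 × 1.57×10^10.
P = 5.33 W.

P ≈ 5.33 W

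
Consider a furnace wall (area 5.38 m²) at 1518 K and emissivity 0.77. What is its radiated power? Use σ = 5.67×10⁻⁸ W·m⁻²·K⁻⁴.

Stefan–Boltzmann: P = εσAT⁴ = 0.77 × 5.67×10⁻⁸ × 5.38 × (1518)⁴ = 0.77 × 5.67×10⁻⁸ × 5.38 × 5.31×10^12.
P = 1.25×10^6 W.

P ≈ 1.25×10^6 W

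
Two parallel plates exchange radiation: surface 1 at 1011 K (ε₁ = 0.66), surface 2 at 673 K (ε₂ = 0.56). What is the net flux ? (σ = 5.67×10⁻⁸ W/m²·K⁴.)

q ≈ 20700 W/m²

For two large parallel gray plates, q = σ(T₁⁴ − T₂⁴) / (1/ε₁ + 1/ε₂ − 1).
1/ε₁ + 1/ε₂ − 1 = 1/0.66 + 1/0.56 − 1 = 2.301.
T₁⁴ − T₂⁴ = 1.04×10^12 − 2.05×10^11 = 8.40×10^11 K⁴.
q = 5.67×10⁻⁸ × 8.40×10^11 / 2.301 = 20700 W/m².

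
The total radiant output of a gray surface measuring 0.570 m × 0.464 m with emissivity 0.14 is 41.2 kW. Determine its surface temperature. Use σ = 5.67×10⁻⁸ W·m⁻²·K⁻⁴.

A = 0.570 × 0.464 = 0.264 m².
From P = εσAT⁴, T = (P / εσA)^(1/4) = (41200 / (0.14 × 5.67×10⁻⁸ × 0.264))^(1/4).
T = (1.96×10^13)^(1/4) = 2100 K.

T ≈ 2100 K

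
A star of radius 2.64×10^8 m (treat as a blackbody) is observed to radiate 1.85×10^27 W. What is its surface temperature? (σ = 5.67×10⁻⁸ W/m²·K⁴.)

T ≈ 13900 K

A = 4πr² = 4π × (2.64×10^8)² = 8.76×10^17 m².
From P = σAT⁴, T = (P / σA)^(1/4) = (1.85×10^27 / (5.67×10⁻⁸ × 8.76×10^17))^(1/4).
T = (3.73×10^16)^(1/4) = 13900 K.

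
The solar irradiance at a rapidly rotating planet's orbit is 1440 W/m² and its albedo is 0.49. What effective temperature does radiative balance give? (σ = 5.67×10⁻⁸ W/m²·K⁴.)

T ≈ 239 K

Power absorbed = (1−a)S·πR²; power emitted = 4πR²σT⁴. Equating and cancelling πR²:
T = ((1−a)S / 4σ)^(1/4) = (734 / (4 × 5.67×10⁻⁸))^(1/4) = (3.24×10^9)^(1/4).
T = 239 K.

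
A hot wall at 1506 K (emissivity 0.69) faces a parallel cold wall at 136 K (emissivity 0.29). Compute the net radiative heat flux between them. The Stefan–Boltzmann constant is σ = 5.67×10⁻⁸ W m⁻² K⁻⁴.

For two large parallel gray plates, q = σ(T₁⁴ − T₂⁴) / (1/ε₁ + 1/ε₂ − 1).
1/ε₁ + 1/ε₂ − 1 = 1/0.69 + 1/0.29 − 1 = 3.898.
T₁⁴ − T₂⁴ = 5.14×10^12 − 3.42×10^8 = 5.14×10^12 K⁴.
q = 5.67×10⁻⁸ × 5.14×10^12 / 3.898 = 74800 W/m².

q ≈ 74800 W/m²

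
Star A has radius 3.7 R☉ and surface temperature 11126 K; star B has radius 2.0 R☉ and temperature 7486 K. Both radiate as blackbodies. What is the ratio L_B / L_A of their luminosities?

L = 4πR²σT⁴ ∝ R²T⁴, so L_B/L_A = (2.0/3.7)² × (7486/11126)⁴ = 0.292 × 0.205 = 0.0599.

L_B/L_A ≈ 0.0599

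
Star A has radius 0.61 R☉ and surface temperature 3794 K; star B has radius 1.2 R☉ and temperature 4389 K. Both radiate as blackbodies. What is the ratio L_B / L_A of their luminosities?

L = 4πR²σT⁴ ∝ R²T⁴, so L_B/L_A = (1.2/0.61)² × (4389/3794)⁴ = 3.87 × 1.79 = 6.93.

L_B/L_A ≈ 6.93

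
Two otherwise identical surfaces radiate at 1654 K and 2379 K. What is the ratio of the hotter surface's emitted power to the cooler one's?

P ∝ T⁴, so the ratio is (2379/1654)⁴ = (1.438)⁴ = 4.28.

ratio ≈ 4.28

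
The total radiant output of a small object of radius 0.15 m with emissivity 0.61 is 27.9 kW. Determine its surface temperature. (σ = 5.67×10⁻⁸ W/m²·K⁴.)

T ≈ 1300 K

A = 4πr² = 4π × (0.15)² = 0.283 m².
From P = εσAT⁴, T = (P / εσA)^(1/4) = (27900 / (0.61 × 5.67×10⁻⁸ × 0.283))^(1/4).
T = (2.85×10^12)^(1/4) = 1300 K.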